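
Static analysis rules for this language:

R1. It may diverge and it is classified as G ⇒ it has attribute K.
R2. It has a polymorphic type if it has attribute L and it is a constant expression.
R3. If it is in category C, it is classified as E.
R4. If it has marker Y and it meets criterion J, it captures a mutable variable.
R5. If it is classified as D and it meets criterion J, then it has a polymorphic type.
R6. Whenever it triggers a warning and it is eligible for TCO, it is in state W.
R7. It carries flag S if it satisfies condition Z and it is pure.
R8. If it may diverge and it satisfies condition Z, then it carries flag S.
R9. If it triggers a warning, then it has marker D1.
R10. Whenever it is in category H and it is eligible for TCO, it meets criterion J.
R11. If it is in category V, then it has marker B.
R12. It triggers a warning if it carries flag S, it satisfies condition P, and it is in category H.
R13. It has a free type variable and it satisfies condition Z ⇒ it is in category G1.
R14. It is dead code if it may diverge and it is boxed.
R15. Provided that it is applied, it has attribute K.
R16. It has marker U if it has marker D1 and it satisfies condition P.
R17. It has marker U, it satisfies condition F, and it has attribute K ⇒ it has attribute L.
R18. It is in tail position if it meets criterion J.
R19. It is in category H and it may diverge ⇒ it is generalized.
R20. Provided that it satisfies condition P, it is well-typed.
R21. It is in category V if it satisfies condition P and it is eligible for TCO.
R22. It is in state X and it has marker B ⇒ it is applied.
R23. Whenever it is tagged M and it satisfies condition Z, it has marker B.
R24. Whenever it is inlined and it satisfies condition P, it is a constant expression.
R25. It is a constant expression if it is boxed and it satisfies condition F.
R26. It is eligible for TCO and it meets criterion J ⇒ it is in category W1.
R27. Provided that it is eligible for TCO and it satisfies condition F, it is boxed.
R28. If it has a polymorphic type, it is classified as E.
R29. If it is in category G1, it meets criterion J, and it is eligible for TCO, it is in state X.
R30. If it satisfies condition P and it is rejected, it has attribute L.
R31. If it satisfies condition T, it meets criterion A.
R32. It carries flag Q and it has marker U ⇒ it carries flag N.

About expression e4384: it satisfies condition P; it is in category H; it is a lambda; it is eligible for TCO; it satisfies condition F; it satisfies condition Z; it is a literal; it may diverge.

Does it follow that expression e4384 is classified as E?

No

Forward chaining from the given facts derives: carries flag S, meets criterion J, triggers a warning, is in tail position, is generalized, is well-typed, is in category V, is in category W1, is boxed, is in state W, has marker D1, has marker B, is dead code, has marker U, is a constant expression.
Rules concluding "it is classified as E": R3 needs "it is in category C"; R28 needs "it has a polymorphic type" — none of these are established.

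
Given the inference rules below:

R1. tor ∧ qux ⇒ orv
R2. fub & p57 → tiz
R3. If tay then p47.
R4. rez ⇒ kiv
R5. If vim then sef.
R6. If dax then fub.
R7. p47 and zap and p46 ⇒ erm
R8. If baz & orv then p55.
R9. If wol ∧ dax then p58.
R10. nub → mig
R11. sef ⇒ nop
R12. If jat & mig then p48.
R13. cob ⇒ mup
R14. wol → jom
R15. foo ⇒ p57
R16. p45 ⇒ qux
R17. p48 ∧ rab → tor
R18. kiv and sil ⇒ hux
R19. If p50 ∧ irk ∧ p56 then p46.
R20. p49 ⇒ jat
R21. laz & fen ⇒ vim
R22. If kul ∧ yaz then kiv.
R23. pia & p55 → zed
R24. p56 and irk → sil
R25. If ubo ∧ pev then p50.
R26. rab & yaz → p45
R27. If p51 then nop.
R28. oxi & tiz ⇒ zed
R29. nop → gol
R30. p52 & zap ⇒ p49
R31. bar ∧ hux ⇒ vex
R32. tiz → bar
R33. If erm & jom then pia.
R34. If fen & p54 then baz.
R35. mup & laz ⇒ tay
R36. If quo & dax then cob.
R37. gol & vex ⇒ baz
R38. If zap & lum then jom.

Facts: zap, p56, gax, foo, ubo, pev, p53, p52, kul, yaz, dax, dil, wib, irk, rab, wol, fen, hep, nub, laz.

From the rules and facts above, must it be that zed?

Forward chaining from the given facts derives: fub, p58, mig, jom, p57, vim, kiv, sil, p50, p45, p49, tiz, sef, nop, qux, hux, p46, jat, gol, bar, p48, tor, vex, baz, orv, p55.
Rules concluding zed: R23 needs pia; R28 needs oxi — none of these are established.

No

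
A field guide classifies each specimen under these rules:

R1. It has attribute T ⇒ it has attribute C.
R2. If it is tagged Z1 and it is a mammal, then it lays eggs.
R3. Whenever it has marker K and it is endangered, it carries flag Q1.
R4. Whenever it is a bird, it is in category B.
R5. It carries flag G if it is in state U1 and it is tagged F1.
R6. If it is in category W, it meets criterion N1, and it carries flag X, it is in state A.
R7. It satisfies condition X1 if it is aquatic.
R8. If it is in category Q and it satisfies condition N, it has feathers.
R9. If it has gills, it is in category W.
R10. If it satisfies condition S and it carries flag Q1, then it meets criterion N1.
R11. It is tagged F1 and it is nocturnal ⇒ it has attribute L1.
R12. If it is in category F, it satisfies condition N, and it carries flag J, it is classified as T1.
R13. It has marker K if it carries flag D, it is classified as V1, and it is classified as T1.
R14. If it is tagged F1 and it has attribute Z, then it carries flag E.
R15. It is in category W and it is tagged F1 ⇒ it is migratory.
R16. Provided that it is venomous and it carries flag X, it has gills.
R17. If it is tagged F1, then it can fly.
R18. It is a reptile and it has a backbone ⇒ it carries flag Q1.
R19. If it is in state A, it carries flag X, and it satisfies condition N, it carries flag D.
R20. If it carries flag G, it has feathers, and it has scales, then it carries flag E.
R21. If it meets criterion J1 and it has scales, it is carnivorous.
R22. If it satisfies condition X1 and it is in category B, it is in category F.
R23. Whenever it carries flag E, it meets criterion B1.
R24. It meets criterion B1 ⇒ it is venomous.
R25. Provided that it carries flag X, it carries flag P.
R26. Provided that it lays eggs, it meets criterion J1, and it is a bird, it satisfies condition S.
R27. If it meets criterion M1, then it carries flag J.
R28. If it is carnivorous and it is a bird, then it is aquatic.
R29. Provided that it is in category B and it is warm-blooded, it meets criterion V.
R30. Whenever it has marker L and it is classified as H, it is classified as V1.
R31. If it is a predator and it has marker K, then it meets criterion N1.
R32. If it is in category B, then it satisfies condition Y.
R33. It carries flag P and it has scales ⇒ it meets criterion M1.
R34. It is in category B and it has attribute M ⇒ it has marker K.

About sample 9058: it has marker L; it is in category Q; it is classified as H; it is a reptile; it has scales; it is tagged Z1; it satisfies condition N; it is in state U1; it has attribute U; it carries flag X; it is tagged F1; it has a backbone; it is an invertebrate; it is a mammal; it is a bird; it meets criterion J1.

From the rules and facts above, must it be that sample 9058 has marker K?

Yes

By R2 (it is tagged Z1, it is a mammal): it lays eggs.
By R4 (it is a bird): it is in category B.
By R5 (it is in state U1, it is tagged F1): it carries flag G.
By R8 (it is in category Q, it satisfies condition N): it has feathers.
By R18 (it is a reptile, it has a backbone): it carries flag Q1.
By R20 (it carries flag G, it has feathers, it has scales): it carries flag E.
By R21 (it meets criterion J1, it has scales): it is carnivorous.
By R23 (it carries flag E): it meets criterion B1.
By R24 (it meets criterion B1): it is venomous.
By R25 (it carries flag X): it carries flag P.
By R26 (it lays eggs, it meets criterion J1, it is a bird): it satisfies condition S.
By R28 (it is carnivorous, it is a bird): it is aquatic.
By R30 (it has marker L, it is classified as H): it is classified as V1.
By R33 (it carries flag P, it has scales): it meets criterion M1.
By R7 (it is aquatic): it satisfies condition X1.
By R10 (it satisfies condition S, it carries flag Q1): it meets criterion N1.
By R16 (it is venomous, it carries flag X): it has gills.
By R22 (it satisfies condition X1, it is in category B): it is in category F.
By R27 (it meets criterion M1): it carries flag J.
By R9 (it has gills): it is in category W.
By R12 (it is in category F, it satisfies condition N, it carries flag J): it is classified as T1.
By R6 (it is in category W, it meets criterion N1, it carries flag X): it is in state A.
By R19 (it is in state A, it carries flag X, it satisfies condition N): it carries flag D.
By R13 (it carries flag D, it is classified as V1, it is classified as T1): it has marker K.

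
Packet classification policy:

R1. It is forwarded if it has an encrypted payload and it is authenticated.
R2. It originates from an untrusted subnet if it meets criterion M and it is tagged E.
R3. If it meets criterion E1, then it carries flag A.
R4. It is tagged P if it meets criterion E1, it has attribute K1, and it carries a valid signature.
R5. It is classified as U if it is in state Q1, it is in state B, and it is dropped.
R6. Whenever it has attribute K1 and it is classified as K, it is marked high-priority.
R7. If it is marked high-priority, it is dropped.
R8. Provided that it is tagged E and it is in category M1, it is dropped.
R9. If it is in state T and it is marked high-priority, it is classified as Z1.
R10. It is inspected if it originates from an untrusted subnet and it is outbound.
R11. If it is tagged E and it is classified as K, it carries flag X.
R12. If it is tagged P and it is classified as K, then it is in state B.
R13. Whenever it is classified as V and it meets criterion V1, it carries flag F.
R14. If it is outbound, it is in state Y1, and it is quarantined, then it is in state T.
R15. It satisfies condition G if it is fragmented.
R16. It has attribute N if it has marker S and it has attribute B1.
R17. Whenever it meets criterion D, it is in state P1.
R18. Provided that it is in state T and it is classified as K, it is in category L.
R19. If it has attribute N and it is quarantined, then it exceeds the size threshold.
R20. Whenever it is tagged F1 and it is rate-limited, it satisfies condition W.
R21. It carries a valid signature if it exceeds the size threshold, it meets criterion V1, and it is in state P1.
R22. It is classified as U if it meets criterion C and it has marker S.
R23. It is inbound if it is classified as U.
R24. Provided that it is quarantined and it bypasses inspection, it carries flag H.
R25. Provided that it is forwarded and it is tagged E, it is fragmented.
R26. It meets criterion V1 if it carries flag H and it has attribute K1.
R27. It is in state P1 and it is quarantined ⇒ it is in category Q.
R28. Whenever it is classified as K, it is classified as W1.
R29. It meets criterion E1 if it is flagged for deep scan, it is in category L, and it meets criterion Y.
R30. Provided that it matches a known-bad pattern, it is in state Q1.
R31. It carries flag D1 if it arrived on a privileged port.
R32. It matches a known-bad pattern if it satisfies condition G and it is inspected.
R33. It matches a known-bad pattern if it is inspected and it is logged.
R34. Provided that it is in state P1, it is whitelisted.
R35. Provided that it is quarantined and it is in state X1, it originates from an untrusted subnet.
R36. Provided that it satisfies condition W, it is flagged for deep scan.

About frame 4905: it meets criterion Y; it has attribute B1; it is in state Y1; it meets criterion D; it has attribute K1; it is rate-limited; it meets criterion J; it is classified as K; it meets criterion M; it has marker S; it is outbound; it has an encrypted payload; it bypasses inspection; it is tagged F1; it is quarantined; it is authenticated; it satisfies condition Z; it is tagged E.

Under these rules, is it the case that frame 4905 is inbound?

By R1 (it has an encrypted payload, it is authenticated): it is forwarded.
By R2 (it meets criterion M, it is tagged E): it originates from an untrusted subnet.
By R6 (it has attribute K1, it is classified as K): it is marked high-priority.
By R7 (it is marked high-priority): it is dropped.
By R10 (it originates from an untrusted subnet, it is outbound): it is inspected.
By R14 (it is outbound, it is in state Y1, it is quarantined): it is in state T.
By R16 (it has marker S, it has attribute B1): it has attribute N.
By R17 (it meets criterion D): it is in state P1.
By R18 (it is in state T, it is classified as K): it is in category L.
By R19 (it has attribute N, it is quarantined): it exceeds the size threshold.
By R20 (it is tagged F1, it is rate-limited): it satisfies condition W.
By R24 (it is quarantined, it bypasses inspection): it carries flag H.
By R25 (it is forwarded, it is tagged E): it is fragmented.
By R26 (it carries flag H, it has attribute K1): it meets criterion V1.
By R36 (it satisfies condition W): it is flagged for deep scan.
By R15 (it is fragmented): it satisfies condition G.
By R21 (it exceeds the size threshold, it meets criterion V1, it is in state P1): it carries a valid signature.
By R29 (it is flagged for deep scan, it is in category L, it meets criterion Y): it meets criterion E1.
By R32 (it satisfies condition G, it is inspected): it matches a known-bad pattern.
By R4 (it meets criterion E1, it has attribute K1, it carries a valid signature): it is tagged P.
By R12 (it is tagged P, it is classified as K): it is in state B.
By R30 (it matches a known-bad pattern): it is in state Q1.
By R5 (it is in state Q1, it is in state B, it is dropped): it is classified as U.
By R23 (it is classified as U): it is inbound.

Yes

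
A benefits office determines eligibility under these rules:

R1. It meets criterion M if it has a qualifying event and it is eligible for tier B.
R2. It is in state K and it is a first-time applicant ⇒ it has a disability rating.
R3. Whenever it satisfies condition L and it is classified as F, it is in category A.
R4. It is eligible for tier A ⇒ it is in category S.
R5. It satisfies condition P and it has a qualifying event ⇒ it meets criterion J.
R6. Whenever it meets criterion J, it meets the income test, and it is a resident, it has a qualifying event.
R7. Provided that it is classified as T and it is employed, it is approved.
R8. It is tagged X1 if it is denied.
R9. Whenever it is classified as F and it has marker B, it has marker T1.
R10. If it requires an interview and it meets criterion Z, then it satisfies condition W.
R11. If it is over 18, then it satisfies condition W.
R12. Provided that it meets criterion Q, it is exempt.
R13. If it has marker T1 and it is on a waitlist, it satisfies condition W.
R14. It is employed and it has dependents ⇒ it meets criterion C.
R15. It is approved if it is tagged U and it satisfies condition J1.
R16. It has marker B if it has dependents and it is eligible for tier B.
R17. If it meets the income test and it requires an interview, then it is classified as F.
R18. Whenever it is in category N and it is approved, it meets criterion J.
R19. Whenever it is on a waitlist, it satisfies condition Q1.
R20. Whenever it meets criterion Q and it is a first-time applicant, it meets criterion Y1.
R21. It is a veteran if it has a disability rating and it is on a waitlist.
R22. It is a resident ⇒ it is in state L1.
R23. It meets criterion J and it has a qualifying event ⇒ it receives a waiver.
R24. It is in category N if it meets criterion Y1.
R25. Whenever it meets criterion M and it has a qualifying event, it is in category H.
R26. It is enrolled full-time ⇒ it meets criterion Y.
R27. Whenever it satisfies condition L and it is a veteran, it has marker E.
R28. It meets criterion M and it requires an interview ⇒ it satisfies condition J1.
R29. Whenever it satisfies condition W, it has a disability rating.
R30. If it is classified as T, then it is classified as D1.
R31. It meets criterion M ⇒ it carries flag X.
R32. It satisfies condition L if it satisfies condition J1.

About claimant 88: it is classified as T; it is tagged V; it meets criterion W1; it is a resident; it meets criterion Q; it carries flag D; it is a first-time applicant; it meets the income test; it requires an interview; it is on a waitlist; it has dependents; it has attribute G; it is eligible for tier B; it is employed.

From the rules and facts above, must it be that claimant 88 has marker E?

Yes

By R7 (it is classified as T, it is employed): it is approved.
By R16 (it has dependents, it is eligible for tier B): it has marker B.
By R17 (it meets the income test, it requires an interview): it is classified as F.
By R20 (it meets criterion Q, it is a first-time applicant): it meets criterion Y1.
By R24 (it meets criterion Y1): it is in category N.
By R9 (it is classified as F, it has marker B): it has marker T1.
By R13 (it has marker T1, it is on a waitlist): it satisfies condition W.
By R18 (it is in category N, it is approved): it meets criterion J.
By R29 (it satisfies condition W): it has a disability rating.
By R6 (it meets criterion J, it meets the income test, it is a resident): it has a qualifying event.
By R21 (it has a disability rating, it is on a waitlist): it is a veteran.
By R1 (it has a qualifying event, it is eligible for tier B): it meets criterion M.
By R28 (it meets criterion M, it requires an interview): it satisfies condition J1.
By R32 (it satisfies condition J1): it satisfies condition L.
By R27 (it satisfies condition L, it is a veteran): it has marker E.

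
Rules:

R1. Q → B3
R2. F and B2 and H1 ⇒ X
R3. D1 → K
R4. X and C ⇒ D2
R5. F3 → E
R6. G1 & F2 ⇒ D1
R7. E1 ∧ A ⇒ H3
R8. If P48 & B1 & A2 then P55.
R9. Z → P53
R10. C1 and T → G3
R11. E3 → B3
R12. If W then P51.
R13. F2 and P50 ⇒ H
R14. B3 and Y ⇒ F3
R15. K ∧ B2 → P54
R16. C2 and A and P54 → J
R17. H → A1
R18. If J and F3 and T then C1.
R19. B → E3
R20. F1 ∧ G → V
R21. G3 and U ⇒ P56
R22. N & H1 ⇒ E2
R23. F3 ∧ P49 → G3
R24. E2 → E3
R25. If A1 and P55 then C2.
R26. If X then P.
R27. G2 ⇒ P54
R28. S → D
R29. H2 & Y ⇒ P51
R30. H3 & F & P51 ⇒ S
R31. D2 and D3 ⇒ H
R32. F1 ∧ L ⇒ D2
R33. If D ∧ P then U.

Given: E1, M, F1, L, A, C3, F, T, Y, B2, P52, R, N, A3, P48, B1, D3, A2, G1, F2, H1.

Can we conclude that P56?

Forward chaining from the given facts derives: X, D1, H3, P55, E2, E3, P, D2, K, B3, F3, P54, H, E, A1, C2, J, C1, G3.
The only rule concluding P56 is R21, which needs U; that is never established.

No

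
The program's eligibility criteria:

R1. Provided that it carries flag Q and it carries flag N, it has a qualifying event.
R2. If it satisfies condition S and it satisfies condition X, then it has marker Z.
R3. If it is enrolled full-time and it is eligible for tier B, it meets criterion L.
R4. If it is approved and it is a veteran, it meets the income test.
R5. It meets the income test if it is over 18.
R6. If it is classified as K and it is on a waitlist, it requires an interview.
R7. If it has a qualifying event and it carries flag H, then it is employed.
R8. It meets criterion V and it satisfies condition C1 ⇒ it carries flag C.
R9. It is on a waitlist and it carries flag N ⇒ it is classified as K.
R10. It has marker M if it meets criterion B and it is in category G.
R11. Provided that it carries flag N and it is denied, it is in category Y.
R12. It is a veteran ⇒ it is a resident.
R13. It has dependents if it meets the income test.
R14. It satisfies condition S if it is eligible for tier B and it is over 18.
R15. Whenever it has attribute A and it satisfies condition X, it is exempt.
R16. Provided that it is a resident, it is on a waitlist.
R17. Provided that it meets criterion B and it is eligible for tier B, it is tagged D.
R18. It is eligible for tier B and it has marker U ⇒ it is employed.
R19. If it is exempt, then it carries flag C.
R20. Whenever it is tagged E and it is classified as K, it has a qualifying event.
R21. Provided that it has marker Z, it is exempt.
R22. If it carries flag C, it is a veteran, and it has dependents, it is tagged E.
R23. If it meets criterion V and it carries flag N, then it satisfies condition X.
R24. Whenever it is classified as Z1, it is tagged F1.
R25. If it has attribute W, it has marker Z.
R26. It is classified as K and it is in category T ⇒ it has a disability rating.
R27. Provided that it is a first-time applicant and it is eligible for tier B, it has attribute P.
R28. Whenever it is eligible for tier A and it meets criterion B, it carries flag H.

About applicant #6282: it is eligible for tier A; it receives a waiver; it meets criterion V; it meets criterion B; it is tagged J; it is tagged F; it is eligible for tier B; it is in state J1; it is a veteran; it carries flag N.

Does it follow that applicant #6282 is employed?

No

Forward chaining from the given facts derives: is a resident, is on a waitlist, is tagged D, satisfies condition X, carries flag H, is classified as K, requires an interview.
Rules concluding "it is employed": R7 needs "it has a qualifying event"; R18 needs "it has marker U" — none of these are established.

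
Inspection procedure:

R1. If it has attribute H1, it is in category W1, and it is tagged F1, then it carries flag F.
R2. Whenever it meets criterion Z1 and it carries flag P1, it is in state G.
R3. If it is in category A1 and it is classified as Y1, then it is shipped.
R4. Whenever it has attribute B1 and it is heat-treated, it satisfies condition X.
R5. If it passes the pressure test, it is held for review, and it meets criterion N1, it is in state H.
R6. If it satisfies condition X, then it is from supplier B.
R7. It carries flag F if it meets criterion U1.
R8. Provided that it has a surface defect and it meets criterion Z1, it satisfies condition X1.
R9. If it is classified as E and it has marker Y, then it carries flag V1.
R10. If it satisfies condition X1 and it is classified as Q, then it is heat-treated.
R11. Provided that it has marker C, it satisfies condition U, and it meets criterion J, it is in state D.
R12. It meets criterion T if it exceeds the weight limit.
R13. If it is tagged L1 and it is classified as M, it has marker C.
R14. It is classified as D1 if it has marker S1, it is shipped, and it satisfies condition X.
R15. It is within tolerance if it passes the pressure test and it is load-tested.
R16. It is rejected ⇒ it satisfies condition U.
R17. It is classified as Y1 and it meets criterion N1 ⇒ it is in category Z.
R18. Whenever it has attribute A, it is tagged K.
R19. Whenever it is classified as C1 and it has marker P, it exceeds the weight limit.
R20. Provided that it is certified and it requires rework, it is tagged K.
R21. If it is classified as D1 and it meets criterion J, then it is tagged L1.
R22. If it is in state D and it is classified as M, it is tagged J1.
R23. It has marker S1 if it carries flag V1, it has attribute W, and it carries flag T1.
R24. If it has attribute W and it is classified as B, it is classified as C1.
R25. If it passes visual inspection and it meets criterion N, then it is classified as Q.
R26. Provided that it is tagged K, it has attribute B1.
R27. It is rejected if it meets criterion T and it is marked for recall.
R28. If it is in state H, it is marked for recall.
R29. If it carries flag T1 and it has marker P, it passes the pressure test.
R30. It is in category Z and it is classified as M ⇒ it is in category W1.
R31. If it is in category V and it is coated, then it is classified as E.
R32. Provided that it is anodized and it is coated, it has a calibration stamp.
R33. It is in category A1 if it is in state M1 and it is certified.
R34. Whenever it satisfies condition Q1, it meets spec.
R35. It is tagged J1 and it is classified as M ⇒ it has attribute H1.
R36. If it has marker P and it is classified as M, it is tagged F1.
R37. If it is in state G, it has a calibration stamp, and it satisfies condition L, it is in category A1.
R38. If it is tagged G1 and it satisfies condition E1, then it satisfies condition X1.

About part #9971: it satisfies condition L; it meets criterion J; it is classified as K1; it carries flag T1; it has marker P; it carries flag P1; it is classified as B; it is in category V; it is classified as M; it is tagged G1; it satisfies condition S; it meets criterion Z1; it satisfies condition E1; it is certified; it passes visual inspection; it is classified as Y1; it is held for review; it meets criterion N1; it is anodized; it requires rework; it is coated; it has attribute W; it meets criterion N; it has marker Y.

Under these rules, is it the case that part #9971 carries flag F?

By R2 (it meets criterion Z1, it carries flag P1): it is in state G.
By R17 (it is classified as Y1, it meets criterion N1): it is in category Z.
By R20 (it is certified, it requires rework): it is tagged K.
By R24 (it has attribute W, it is classified as B): it is classified as C1.
By R25 (it passes visual inspection, it meets criterion N): it is classified as Q.
By R26 (it is tagged K): it has attribute B1.
By R29 (it carries flag T1, it has marker P): it passes the pressure test.
By R30 (it is in category Z, it is classified as M): it is in category W1.
By R31 (it is in category V, it is coated): it is classified as E.
By R32 (it is anodized, it is coated): it has a calibration stamp.
By R36 (it has marker P, it is classified as M): it is tagged F1.
By R37 (it is in state G, it has a calibration stamp, it satisfies condition L): it is in category A1.
By R38 (it is tagged G1, it satisfies condition E1): it satisfies condition X1.
By R3 (it is in category A1, it is classified as Y1): it is shipped.
By R5 (it passes the pressure test, it is held for review, it meets criterion N1): it is in state H.
By R9 (it is classified as E, it has marker Y): it carries flag V1.
By R10 (it satisfies condition X1, it is classified as Q): it is heat-treated.
By R19 (it is classified as C1, it has marker P): it exceeds the weight limit.
By R23 (it carries flag V1, it has attribute W, it carries flag T1): it has marker S1.
By R28 (it is in state H): it is marked for recall.
By R4 (it has attribute B1, it is heat-treated): it satisfies condition X.
By R12 (it exceeds the weight limit): it meets criterion T.
By R14 (it has marker S1, it is shipped, it satisfies condition X): it is classified as D1.
By R21 (it is classified as D1, it meets criterion J): it is tagged L1.
By R27 (it meets criterion T, it is marked for recall): it is rejected.
By R13 (it is tagged L1, it is classified as M): it has marker C.
By R16 (it is rejected): it satisfies condition U.
By R11 (it has marker C, it satisfies condition U, it meets criterion J): it is in state D.
By R22 (it is in state D, it is classified as M): it is tagged J1.
By R35 (it is tagged J1, it is classified as M): it has attribute H1.
By R1 (it has attribute H1, it is in category W1, it is tagged F1): it carries flag F.

Yes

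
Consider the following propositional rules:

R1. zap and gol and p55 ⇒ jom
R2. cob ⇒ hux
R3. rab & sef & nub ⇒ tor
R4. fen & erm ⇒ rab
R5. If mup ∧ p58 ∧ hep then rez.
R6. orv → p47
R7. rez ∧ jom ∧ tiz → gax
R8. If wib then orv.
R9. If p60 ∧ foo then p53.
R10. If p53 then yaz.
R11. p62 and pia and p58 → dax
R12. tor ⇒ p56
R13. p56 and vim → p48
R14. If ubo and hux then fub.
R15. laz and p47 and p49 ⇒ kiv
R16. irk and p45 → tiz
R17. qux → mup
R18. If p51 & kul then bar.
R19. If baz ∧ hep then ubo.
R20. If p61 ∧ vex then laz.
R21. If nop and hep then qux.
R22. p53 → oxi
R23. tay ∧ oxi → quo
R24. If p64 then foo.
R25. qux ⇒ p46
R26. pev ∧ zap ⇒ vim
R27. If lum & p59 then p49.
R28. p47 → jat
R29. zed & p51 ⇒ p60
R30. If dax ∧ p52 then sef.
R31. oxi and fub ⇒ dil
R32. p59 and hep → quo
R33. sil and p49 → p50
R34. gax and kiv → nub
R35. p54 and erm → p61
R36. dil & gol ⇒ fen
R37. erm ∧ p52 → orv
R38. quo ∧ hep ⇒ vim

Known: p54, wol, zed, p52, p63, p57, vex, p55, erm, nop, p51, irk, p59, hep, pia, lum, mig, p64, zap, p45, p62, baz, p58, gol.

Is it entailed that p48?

No

Forward chaining from the given facts derives: jom, dax, tiz, ubo, qux, foo, p46, p49, p60, sef, quo, p61, orv, vim, p47, p53, yaz, mup, laz, oxi, jat, rez, gax, kiv, nub.
The only rule concluding p48 is R13, which needs p56; that is never established.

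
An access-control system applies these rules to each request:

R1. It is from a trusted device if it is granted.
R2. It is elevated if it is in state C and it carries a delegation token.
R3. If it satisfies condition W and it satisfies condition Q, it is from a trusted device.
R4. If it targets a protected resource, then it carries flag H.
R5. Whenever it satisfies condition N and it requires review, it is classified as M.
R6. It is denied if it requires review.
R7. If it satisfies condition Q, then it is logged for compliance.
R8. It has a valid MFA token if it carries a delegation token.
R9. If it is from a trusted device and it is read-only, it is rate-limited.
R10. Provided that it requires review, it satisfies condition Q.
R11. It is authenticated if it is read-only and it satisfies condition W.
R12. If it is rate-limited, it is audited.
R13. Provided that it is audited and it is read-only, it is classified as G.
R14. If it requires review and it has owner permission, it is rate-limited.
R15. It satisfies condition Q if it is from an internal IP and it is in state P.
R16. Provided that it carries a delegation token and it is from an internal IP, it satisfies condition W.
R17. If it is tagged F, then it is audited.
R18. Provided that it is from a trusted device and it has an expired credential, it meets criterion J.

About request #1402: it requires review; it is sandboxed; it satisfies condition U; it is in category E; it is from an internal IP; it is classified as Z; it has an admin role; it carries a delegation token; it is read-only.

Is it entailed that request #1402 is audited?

By R10 (it requires review): it satisfies condition Q.
By R16 (it carries a delegation token, it is from an internal IP): it satisfies condition W.
By R3 (it satisfies condition W, it satisfies condition Q): it is from a trusted device.
By R9 (it is from a trusted device, it is read-only): it is rate-limited.
By R12 (it is rate-limited): it is audited.

Yes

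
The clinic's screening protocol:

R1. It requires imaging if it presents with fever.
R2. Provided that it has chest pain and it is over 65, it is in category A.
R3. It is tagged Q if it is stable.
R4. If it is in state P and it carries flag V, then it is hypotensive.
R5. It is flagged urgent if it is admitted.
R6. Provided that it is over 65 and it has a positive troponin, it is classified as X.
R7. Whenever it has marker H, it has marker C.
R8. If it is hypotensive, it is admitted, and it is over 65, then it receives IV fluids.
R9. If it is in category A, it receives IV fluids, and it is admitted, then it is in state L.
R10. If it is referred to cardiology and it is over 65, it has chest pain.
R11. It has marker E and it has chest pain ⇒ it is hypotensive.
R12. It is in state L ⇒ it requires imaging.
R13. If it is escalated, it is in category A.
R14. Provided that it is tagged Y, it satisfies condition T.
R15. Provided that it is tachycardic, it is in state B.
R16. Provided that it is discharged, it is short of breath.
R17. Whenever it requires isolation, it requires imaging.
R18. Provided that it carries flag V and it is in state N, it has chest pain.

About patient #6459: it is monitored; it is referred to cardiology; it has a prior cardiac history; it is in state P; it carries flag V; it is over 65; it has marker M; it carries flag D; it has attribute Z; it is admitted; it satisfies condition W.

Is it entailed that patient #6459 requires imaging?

Yes

By R4 (it is in state P, it carries flag V): it is hypotensive.
By R8 (it is hypotensive, it is admitted, it is over 65): it receives IV fluids.
By R10 (it is referred to cardiology, it is over 65): it has chest pain.
By R2 (it has chest pain, it is over 65): it is in category A.
By R9 (it is in category A, it receives IV fluids, it is admitted): it is in state L.
By R12 (it is in state L): it requires imaging.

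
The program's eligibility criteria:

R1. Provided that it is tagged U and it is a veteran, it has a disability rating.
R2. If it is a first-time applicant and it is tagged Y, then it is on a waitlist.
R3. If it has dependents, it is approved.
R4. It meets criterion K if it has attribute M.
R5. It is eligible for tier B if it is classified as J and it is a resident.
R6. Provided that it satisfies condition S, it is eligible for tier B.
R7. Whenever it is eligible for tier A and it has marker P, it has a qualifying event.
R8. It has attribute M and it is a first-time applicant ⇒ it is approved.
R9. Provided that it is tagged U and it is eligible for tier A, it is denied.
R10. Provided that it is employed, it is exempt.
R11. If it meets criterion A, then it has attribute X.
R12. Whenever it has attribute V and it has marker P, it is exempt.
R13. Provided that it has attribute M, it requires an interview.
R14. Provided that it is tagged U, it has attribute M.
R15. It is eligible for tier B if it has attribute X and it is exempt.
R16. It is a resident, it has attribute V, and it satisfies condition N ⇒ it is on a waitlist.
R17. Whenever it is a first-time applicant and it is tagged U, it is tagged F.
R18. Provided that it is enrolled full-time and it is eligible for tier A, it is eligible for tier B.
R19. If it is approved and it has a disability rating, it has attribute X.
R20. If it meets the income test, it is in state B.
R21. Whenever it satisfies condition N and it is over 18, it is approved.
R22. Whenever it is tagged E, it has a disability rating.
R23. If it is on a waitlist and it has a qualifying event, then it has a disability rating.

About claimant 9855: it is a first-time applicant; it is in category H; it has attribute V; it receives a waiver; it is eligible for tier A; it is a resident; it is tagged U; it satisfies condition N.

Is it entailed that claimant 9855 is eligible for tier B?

No

Forward chaining from the given facts derives: is denied, has attribute M, is on a waitlist, is tagged F, meets criterion K, is approved, requires an interview.
Rules concluding "it is eligible for tier B": R5 needs "it is classified as J"; R6 needs "it satisfies condition S"; R15 needs "it has attribute X"; R18 needs "it is enrolled full-time" — none of these are established.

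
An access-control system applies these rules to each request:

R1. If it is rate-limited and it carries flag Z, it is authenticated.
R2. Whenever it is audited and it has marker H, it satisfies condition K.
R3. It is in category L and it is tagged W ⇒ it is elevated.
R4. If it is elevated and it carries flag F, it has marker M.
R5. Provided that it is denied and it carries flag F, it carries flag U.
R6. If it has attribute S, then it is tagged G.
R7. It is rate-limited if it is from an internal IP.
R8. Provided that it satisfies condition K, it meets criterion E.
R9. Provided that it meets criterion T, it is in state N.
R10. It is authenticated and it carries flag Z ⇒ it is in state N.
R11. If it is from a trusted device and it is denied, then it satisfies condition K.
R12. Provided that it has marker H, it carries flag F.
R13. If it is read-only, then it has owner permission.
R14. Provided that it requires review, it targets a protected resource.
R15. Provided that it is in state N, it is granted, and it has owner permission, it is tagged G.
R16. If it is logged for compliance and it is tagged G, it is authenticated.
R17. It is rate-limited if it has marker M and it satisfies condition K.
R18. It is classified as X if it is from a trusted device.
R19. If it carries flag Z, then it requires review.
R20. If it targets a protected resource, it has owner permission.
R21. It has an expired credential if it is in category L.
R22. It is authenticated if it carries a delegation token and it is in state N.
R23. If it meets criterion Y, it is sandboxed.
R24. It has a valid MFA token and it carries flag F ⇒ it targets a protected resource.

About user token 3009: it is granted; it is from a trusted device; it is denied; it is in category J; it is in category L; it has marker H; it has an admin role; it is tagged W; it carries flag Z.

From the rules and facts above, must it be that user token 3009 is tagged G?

By R3 (it is in category L, it is tagged W): it is elevated.
By R11 (it is from a trusted device, it is denied): it satisfies condition K.
By R12 (it has marker H): it carries flag F.
By R19 (it carries flag Z): it requires review.
By R4 (it is elevated, it carries flag F): it has marker M.
By R14 (it requires review): it targets a protected resource.
By R17 (it has marker M, it satisfies condition K): it is rate-limited.
By R20 (it targets a protected resource): it has owner permission.
By R1 (it is rate-limited, it carries flag Z): it is authenticated.
By R10 (it is authenticated, it carries flag Z): it is in state N.
By R15 (it is in state N, it is granted, it has owner permission): it is tagged G.

Yes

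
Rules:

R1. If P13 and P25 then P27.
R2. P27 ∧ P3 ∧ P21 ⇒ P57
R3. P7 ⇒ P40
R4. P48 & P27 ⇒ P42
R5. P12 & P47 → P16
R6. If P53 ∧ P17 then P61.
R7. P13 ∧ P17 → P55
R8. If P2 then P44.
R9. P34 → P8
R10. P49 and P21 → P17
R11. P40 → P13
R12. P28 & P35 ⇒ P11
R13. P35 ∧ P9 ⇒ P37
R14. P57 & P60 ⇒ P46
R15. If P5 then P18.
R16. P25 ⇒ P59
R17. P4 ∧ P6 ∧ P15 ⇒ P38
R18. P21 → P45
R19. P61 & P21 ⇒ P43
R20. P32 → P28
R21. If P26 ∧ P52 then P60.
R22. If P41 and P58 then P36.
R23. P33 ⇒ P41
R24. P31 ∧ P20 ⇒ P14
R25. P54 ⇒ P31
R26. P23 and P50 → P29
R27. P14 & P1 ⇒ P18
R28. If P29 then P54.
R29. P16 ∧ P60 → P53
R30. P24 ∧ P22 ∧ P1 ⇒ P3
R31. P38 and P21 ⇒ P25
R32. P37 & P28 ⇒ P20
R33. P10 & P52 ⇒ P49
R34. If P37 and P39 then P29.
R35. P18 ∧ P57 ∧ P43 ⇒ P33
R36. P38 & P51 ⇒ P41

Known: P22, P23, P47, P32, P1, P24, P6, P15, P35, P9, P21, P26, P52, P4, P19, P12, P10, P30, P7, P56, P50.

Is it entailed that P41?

P40  (by R3: P7)
P16  (by R5: P12, P47)
P13  (by R11: P40)
P37  (by R13: P35, P9)
P38  (by R17: P4, P6, P15)
P28  (by R20: P32)
P60  (by R21: P26, P52)
P29  (by R26: P23, P50)
P54  (by R28: P29)
P53  (by R29: P16, P60)
P3  (by R30: P24, P22, P1)
P25  (by R31: P38, P21)
P20  (by R32: P37, P28)
P49  (by R33: P10, P52)
P27  (by R1: P13, P25)
P57  (by R2: P27, P3, P21)
P17  (by R10: P49, P21)
P31  (by R25: P54)
P61  (by R6: P53, P17)
P43  (by R19: P61, P21)
P14  (by R24: P31, P20)
P18  (by R27: P14, P1)
P33  (by R35: P18, P57, P43)
P41  (by R23: P33)

Yes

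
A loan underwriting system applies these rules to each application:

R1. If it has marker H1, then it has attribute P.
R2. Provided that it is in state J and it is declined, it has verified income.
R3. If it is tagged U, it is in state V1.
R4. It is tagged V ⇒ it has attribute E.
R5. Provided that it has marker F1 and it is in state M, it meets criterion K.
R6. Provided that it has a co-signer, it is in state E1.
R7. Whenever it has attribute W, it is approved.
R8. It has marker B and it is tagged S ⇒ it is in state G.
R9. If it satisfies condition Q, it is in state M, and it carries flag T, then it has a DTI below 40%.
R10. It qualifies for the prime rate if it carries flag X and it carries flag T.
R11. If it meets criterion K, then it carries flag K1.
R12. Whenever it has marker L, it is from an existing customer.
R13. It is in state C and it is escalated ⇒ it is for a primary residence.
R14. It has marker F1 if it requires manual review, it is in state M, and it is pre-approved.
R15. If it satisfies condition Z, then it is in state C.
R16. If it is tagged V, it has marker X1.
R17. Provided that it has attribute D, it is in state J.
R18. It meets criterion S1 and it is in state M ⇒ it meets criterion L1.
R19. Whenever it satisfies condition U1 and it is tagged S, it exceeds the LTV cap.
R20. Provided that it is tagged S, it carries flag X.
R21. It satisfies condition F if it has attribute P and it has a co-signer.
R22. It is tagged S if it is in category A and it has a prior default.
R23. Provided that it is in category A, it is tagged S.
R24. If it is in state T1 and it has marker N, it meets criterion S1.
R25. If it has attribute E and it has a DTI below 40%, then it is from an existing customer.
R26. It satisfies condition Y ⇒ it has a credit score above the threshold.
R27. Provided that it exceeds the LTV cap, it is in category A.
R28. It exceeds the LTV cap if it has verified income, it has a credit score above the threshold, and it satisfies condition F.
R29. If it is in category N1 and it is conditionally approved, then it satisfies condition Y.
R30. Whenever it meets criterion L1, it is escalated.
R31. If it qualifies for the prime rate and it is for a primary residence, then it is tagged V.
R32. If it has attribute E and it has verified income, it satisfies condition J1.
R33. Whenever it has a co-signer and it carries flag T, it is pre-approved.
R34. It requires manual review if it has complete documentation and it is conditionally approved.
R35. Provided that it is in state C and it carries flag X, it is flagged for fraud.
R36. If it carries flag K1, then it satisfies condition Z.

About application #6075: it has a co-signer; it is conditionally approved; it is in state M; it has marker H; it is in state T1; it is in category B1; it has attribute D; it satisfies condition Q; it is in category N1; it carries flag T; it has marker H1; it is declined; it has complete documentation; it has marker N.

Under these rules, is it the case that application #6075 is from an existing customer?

Yes

By R1 (it has marker H1): it has attribute P.
By R9 (it satisfies condition Q, it is in state M, it carries flag T): it has a DTI below 40%.
By R17 (it has attribute D): it is in state J.
By R21 (it has attribute P, it has a co-signer): it satisfies condition F.
By R24 (it is in state T1, it has marker N): it meets criterion S1.
By R29 (it is in category N1, it is conditionally approved): it satisfies condition Y.
By R33 (it has a co-signer, it carries flag T): it is pre-approved.
By R34 (it has complete documentation, it is conditionally approved): it requires manual review.
By R2 (it is in state J, it is declined): it has verified income.
By R14 (it requires manual review, it is in state M, it is pre-approved): it has marker F1.
By R18 (it meets criterion S1, it is in state M): it meets criterion L1.
By R26 (it satisfies condition Y): it has a credit score above the threshold.
By R28 (it has verified income, it has a credit score above the threshold, it satisfies condition F): it exceeds the LTV cap.
By R30 (it meets criterion L1): it is escalated.
By R5 (it has marker F1, it is in state M): it meets criterion K.
By R11 (it meets criterion K): it carries flag K1.
By R27 (it exceeds the LTV cap): it is in category A.
By R36 (it carries flag K1): it satisfies condition Z.
By R15 (it satisfies condition Z): it is in state C.
By R23 (it is in category A): it is tagged S.
By R13 (it is in state C, it is escalated): it is for a primary residence.
By R20 (it is tagged S): it carries flag X.
By R10 (it carries flag X, it carries flag T): it qualifies for the prime rate.
By R31 (it qualifies for the prime rate, it is for a primary residence): it is tagged V.
By R4 (it is tagged V): it has attribute E.
By R25 (it has attribute E, it has a DTI below 40%): it is from an existing customer.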